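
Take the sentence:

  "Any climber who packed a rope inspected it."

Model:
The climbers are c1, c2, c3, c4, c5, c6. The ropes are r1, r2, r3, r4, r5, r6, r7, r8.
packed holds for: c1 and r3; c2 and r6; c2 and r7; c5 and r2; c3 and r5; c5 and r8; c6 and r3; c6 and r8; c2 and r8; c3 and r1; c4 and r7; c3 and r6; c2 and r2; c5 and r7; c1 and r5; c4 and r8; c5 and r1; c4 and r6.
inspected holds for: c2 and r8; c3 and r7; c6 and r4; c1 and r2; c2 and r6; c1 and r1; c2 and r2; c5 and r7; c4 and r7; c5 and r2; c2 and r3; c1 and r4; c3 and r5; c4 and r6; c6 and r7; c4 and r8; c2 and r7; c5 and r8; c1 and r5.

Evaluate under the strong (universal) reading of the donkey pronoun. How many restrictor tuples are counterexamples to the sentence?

6

"it" takes "a rope" as antecedent — a donkey pronoun bound across the clause boundary.
Strong reading: for every (c,r) with packed(c,r), inspected(c,r).
Restrictor pairs: (c1,r3) ✗  (c1,r5) ✓  (c2,r2) ✓  (c2,r6) ✓  (c2,r7) ✓  (c2,r8) ✓  (c3,r1) ✗  (c3,r5) ✓  (c3,r6) ✗  (c4,r6) ✓  (c4,r7) ✓  (c4,r8) ✓  (c5,r1) ✗  (c5,r2) ✓  (c5,r7) ✓  (c5,r8) ✓  (c6,r3) ✗  (c6,r8) ✗
Counterexamples (restrictor pairs failing the scope): 6.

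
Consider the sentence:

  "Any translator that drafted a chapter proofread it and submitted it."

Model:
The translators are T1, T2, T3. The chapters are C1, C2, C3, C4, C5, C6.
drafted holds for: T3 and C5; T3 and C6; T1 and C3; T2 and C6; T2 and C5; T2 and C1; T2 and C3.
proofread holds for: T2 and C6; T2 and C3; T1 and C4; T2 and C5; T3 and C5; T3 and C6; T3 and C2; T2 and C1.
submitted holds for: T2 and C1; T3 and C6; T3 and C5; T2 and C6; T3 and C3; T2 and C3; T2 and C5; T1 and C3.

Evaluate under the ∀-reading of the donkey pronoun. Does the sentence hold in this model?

False

"it" takes "a chapter" as antecedent — a donkey pronoun bound across the clause boundary.
Strong reading: for every (t,c) with drafted(t,c), proofread(t,c) ∧ submitted(t,c).
Restrictor pairs: (T1,C3) ✗  (T2,C1) ✓  (T2,C3) ✓  (T2,C5) ✓  (T2,C6) ✓  (T3,C5) ✓  (T3,C6) ✓
Counterexample: (T1,C3) is in drafted but fails the scope.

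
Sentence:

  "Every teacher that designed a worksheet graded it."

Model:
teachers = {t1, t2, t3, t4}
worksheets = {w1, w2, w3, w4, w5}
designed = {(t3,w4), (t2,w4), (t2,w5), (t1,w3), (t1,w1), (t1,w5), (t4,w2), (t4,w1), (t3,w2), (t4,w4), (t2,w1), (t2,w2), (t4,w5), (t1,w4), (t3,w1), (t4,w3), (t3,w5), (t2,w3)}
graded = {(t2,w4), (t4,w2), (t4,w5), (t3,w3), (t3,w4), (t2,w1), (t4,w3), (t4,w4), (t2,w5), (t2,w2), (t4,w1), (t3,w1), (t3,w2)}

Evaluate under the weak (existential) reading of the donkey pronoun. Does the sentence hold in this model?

False

"it" takes "a worksheet" as antecedent — a donkey pronoun bound across the clause boundary.
Weak reading: every teacher t with some designed-worksheet has at least one designed-worksheet w such that graded(t,w).
Per teacher: t1:✗  t2:✓  t3:✓  t4:✓
t1 has no witness among its designed-worksheets.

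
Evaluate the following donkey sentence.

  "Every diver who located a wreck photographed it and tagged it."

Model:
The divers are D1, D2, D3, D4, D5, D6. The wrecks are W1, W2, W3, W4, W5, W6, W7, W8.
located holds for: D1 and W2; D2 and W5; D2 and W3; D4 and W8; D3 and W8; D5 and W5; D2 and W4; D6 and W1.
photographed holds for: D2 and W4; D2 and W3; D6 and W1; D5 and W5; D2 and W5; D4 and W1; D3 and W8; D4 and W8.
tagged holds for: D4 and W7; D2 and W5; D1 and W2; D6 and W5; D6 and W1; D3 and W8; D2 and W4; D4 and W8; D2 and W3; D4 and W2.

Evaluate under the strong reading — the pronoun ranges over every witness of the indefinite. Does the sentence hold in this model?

"it" takes "a wreck" as antecedent — a donkey pronoun bound across the clause boundary.
Strong reading: for every (d,w) with located(d,w), photographed(d,w) ∧ tagged(d,w).
Restrictor pairs: (D1,W2) ✗  (D2,W3) ✓  (D2,W4) ✓  (D2,W5) ✓  (D3,W8) ✓  (D4,W8) ✓  (D5,W5) ✗  (D6,W1) ✓
Counterexample: (D1,W2) is in located but fails the scope.

False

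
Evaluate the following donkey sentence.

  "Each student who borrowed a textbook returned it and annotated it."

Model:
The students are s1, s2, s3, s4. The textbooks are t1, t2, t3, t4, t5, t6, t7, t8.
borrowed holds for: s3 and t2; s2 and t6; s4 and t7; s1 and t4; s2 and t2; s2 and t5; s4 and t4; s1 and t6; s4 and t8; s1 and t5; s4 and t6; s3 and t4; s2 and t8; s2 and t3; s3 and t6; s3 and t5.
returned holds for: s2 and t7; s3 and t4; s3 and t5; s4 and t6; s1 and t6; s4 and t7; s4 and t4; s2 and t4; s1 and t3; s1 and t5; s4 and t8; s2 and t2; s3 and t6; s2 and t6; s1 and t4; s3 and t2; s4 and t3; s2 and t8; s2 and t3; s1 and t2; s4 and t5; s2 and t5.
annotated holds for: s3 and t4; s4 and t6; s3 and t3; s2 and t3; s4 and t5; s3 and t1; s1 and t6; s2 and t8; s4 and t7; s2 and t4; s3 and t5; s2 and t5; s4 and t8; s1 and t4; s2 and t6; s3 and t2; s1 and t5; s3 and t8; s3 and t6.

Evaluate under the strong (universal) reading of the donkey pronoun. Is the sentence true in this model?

"it" takes "a textbook" as antecedent — a donkey pronoun bound across the clause boundary.
Strong reading: for every (s,t) with borrowed(s,t), returned(s,t) ∧ annotated(s,t).
Restrictor pairs: (s1,t4) ✓  (s1,t5) ✓  (s1,t6) ✓  (s2,t2) ✗  (s2,t3) ✓  (s2,t5) ✓  (s2,t6) ✓  (s2,t8) ✓  (s3,t2) ✓  (s3,t4) ✓  (s3,t5) ✓  (s3,t6) ✓  (s4,t4) ✗  (s4,t6) ✓  (s4,t7) ✓  (s4,t8) ✓
Counterexample: (s2,t2) is in borrowed but fails the scope.

False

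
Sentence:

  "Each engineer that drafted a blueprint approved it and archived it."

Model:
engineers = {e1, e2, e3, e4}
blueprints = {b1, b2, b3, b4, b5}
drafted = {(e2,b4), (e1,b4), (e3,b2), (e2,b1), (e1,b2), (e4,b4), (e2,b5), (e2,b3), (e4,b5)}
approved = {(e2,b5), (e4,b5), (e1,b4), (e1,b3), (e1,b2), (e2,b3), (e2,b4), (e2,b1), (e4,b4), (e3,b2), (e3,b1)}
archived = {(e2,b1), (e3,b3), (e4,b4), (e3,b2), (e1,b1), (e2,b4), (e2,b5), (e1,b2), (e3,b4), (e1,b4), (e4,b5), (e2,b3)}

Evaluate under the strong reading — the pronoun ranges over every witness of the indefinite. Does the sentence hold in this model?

True

"it" takes "a blueprint" as antecedent — a donkey pronoun bound across the clause boundary.
Strong reading: for every (e,b) with drafted(e,b), approved(e,b) ∧ archived(e,b).
Restrictor pairs: (e1,b2) ✓  (e1,b4) ✓  (e2,b1) ✓  (e2,b3) ✓  (e2,b4) ✓  (e2,b5) ✓  (e3,b2) ✓  (e4,b4) ✓  (e4,b5) ✓
Every restrictor pair satisfies the scope.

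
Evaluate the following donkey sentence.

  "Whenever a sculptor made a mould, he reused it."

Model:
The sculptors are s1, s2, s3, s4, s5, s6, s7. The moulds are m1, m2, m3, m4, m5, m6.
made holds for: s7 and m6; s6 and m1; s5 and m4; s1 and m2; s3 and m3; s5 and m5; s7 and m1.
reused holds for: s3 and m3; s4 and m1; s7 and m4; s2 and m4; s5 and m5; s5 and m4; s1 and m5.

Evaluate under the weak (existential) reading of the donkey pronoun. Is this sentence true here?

False

"it" takes "a mould" as antecedent — a donkey pronoun bound across the clause boundary.
Weak reading: every sculptor s with some made-mould has at least one made-mould m such that reused(s,m).
Per sculptor: s1:✗  s3:✓  s5:✓  s6:✗  s7:✗
s1 has no witness among its made-moulds.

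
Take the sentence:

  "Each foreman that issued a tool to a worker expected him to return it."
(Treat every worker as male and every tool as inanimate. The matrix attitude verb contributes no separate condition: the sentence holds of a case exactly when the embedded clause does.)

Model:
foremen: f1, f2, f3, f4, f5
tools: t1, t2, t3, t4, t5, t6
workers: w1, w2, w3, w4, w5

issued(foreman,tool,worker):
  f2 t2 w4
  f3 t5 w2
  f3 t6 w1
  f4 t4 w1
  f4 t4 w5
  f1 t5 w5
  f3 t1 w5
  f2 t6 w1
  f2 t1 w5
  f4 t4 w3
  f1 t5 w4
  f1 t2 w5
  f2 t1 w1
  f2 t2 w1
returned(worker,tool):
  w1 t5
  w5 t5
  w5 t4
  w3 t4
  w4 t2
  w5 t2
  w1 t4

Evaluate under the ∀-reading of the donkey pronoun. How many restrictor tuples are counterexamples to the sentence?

"him" takes "a worker" as antecedent and "it" takes "a tool"; both are donkey pronouns co-varying with the restrictor.
Strong reading: for every (f,t,w) with issued(f,t,w), returned(w,t).
Restrictor triples: (f1,t2,w5)→returned(w5,t2) ✓  (f1,t5,w4)→returned(w4,t5) ✗  (f1,t5,w5)→returned(w5,t5) ✓  (f2,t1,w1)→returned(w1,t1) ✗  (f2,t1,w5)→returned(w5,t1) ✗  (f2,t2,w1)→returned(w1,t2) ✗  (f2,t2,w4)→returned(w4,t2) ✓  (f2,t6,w1)→returned(w1,t6) ✗  (f3,t1,w5)→returned(w5,t1) ✗  (f3,t5,w2)→returned(w2,t5) ✗  (f3,t6,w1)→returned(w1,t6) ✗  (f4,t4,w1)→returned(w1,t4) ✓  (f4,t4,w3)→returned(w3,t4) ✓  (f4,t4,w5)→returned(w5,t4) ✓
Counterexamples (restrictor triples failing the scope): 8.

8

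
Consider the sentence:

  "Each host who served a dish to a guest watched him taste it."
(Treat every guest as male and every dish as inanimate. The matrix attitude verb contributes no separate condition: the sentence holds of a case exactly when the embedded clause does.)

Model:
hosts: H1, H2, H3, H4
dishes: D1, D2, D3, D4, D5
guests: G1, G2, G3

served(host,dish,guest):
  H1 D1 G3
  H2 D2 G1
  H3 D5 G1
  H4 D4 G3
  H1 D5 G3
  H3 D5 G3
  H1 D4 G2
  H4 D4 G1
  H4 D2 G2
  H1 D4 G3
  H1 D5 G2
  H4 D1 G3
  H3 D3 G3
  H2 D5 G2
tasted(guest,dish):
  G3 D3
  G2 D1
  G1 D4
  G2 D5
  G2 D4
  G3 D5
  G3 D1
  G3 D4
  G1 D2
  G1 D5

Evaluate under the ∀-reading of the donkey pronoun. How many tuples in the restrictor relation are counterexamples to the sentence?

1

"him" takes "a guest" as antecedent and "it" takes "a dish"; both are donkey pronouns co-varying with the restrictor.
Strong reading: for every (h,d,g) with served(h,d,g), tasted(g,d).
Restrictor triples: (H1,D1,G3)→tasted(G3,D1) ✓  (H1,D4,G2)→tasted(G2,D4) ✓  (H1,D4,G3)→tasted(G3,D4) ✓  (H1,D5,G2)→tasted(G2,D5) ✓  (H1,D5,G3)→tasted(G3,D5) ✓  (H2,D2,G1)→tasted(G1,D2) ✓  (H2,D5,G2)→tasted(G2,D5) ✓  (H3,D3,G3)→tasted(G3,D3) ✓  (H3,D5,G1)→tasted(G1,D5) ✓  (H3,D5,G3)→tasted(G3,D5) ✓  (H4,D1,G3)→tasted(G3,D1) ✓  (H4,D2,G2)→tasted(G2,D2) ✗  (H4,D4,G1)→tasted(G1,D4) ✓  (H4,D4,G3)→tasted(G3,D4) ✓
Counterexamples (restrictor triples failing the scope): 1.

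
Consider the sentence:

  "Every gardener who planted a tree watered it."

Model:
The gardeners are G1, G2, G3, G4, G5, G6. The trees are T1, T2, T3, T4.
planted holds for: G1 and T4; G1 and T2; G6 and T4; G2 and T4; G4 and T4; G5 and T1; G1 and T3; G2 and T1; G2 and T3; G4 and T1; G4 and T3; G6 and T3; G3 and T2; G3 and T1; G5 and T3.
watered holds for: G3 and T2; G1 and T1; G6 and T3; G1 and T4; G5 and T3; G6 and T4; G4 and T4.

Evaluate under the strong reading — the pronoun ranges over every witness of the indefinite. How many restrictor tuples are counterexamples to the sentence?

"it" takes "a tree" as antecedent — a donkey pronoun bound across the clause boundary.
Strong reading: for every (g,t) with planted(g,t), watered(g,t).
Restrictor pairs: (G1,T2) ✗  (G1,T3) ✗  (G1,T4) ✓  (G2,T1) ✗  (G2,T3) ✗  (G2,T4) ✗  (G3,T1) ✗  (G3,T2) ✓  (G4,T1) ✗  (G4,T3) ✗  (G4,T4) ✓  (G5,T1) ✗  (G5,T3) ✓  (G6,T3) ✓  (G6,T4) ✓
Counterexamples (restrictor pairs failing the scope): 9.

9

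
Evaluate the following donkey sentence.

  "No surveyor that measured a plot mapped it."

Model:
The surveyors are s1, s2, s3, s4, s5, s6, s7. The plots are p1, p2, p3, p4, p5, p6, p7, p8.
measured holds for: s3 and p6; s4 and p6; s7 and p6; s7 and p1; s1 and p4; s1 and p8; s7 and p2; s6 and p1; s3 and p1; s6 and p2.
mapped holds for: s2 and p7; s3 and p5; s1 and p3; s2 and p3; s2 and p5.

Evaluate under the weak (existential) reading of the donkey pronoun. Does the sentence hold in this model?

True

"it" takes "a plot" as antecedent — a donkey pronoun bound across the clause boundary.
Truth condition: for no (s,p) with measured(s,p) does mapped(s,p) hold.
Restrictor pairs — does the scope hold? (s1,p4):fails  (s1,p8):fails  (s3,p1):fails  (s3,p6):fails  (s4,p6):fails  (s6,p1):fails  (s6,p2):fails  (s7,p1):fails  (s7,p2):fails  (s7,p6):fails
Scope holds for no restrictor pair, so the sentence is true.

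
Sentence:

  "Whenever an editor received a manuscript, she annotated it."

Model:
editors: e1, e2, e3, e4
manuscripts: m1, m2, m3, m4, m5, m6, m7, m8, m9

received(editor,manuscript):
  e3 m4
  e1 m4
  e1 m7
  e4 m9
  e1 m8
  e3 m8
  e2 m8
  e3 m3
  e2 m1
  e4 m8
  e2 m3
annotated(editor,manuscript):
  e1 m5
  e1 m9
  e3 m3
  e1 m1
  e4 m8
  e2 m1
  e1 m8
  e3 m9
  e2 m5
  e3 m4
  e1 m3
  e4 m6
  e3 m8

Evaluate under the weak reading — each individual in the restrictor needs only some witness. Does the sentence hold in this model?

"it" takes "a manuscript" as antecedent — a donkey pronoun bound across the clause boundary.
Weak reading: every editor e with some received-manuscript has at least one received-manuscript m such that annotated(e,m).
Per editor: e1:✓  e2:✓  e3:✓  e4:✓
Every editor in the restrictor has a witness.

True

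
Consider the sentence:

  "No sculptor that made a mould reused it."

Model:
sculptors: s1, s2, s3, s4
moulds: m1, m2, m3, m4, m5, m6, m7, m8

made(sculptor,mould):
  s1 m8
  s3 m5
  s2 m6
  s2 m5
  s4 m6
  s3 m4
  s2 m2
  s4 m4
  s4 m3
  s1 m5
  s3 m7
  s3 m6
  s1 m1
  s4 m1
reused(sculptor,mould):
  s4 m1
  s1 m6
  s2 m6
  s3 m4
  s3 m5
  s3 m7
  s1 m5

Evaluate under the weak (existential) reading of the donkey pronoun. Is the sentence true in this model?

"it" takes "a mould" as antecedent — a donkey pronoun bound across the clause boundary.
Truth condition: for no (s,m) with made(s,m) does reused(s,m) hold.
Restrictor pairs — does the scope hold? (s1,m1):fails  (s1,m5):holds  (s1,m8):fails  (s2,m2):fails  (s2,m5):fails  (s2,m6):holds  (s3,m4):holds  (s3,m5):holds  (s3,m6):fails  (s3,m7):holds  (s4,m1):holds  (s4,m3):fails  (s4,m4):fails  (s4,m6):fails
Scope holds for 6 pair(s), so the sentence is false.

False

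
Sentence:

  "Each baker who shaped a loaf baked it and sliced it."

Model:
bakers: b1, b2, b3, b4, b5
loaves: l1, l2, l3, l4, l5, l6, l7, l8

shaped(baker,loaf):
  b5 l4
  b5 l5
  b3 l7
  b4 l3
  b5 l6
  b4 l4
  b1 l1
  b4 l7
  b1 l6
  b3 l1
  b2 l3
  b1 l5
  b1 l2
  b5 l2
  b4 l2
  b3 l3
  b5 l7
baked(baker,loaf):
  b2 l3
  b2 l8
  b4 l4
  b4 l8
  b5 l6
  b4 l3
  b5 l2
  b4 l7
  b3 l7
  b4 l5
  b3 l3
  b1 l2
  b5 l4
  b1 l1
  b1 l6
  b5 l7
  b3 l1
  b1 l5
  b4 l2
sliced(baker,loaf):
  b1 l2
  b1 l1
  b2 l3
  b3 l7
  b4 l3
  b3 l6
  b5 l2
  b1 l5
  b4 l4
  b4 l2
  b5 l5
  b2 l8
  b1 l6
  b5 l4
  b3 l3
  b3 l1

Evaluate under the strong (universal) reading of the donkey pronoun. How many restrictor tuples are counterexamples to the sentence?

4

"it" takes "a loaf" as antecedent — a donkey pronoun bound across the clause boundary.
Strong reading: for every (b,l) with shaped(b,l), baked(b,l) ∧ sliced(b,l).
Restrictor pairs: (b1,l1) ✓  (b1,l2) ✓  (b1,l5) ✓  (b1,l6) ✓  (b2,l3) ✓  (b3,l1) ✓  (b3,l3) ✓  (b3,l7) ✓  (b4,l2) ✓  (b4,l3) ✓  (b4,l4) ✓  (b4,l7) ✗  (b5,l2) ✓  (b5,l4) ✓  (b5,l5) ✗  (b5,l6) ✗  (b5,l7) ✗
Counterexamples (restrictor pairs failing the scope): 4.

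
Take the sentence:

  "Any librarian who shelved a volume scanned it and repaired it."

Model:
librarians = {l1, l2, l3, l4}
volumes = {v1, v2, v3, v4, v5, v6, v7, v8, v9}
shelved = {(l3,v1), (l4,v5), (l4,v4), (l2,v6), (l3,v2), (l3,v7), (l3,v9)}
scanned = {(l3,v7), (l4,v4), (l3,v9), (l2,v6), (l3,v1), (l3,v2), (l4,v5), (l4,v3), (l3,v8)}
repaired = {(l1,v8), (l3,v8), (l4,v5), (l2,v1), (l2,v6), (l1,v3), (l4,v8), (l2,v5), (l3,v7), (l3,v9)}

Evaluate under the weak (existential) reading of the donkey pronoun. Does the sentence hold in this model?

True

"it" takes "a volume" as antecedent — a donkey pronoun bound across the clause boundary.
Weak reading: every librarian l with some shelved-volume has at least one shelved-volume v such that scanned(l,v) ∧ repaired(l,v).
Per librarian: l2:✓  l3:✓  l4:✓
Every librarian in the restrictor has a witness.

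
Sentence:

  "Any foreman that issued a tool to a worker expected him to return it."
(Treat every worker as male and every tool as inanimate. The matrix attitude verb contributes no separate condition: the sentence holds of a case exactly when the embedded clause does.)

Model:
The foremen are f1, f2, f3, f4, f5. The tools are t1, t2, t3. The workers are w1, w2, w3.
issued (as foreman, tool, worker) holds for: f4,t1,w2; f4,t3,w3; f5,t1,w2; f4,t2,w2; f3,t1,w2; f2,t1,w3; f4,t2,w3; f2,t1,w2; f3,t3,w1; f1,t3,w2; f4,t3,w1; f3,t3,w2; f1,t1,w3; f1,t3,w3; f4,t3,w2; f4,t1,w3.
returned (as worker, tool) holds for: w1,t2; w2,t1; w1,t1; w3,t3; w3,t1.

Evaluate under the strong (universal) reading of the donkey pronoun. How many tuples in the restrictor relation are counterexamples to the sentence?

"him" takes "a worker" as antecedent and "it" takes "a tool"; both are donkey pronouns co-varying with the restrictor.
Strong reading: for every (f,t,w) with issued(f,t,w), returned(w,t).
Restrictor triples: (f1,t1,w3)→returned(w3,t1) ✓  (f1,t3,w2)→returned(w2,t3) ✗  (f1,t3,w3)→returned(w3,t3) ✓  (f2,t1,w2)→returned(w2,t1) ✓  (f2,t1,w3)→returned(w3,t1) ✓  (f3,t1,w2)→returned(w2,t1) ✓  (f3,t3,w1)→returned(w1,t3) ✗  (f3,t3,w2)→returned(w2,t3) ✗  (f4,t1,w2)→returned(w2,t1) ✓  (f4,t1,w3)→returned(w3,t1) ✓  (f4,t2,w2)→returned(w2,t2) ✗  (f4,t2,w3)→returned(w3,t2) ✗  (f4,t3,w1)→returned(w1,t3) ✗  (f4,t3,w2)→returned(w2,t3) ✗  (f4,t3,w3)→returned(w3,t3) ✓  (f5,t1,w2)→returned(w2,t1) ✓
Counterexamples (restrictor triples failing the scope): 7.

7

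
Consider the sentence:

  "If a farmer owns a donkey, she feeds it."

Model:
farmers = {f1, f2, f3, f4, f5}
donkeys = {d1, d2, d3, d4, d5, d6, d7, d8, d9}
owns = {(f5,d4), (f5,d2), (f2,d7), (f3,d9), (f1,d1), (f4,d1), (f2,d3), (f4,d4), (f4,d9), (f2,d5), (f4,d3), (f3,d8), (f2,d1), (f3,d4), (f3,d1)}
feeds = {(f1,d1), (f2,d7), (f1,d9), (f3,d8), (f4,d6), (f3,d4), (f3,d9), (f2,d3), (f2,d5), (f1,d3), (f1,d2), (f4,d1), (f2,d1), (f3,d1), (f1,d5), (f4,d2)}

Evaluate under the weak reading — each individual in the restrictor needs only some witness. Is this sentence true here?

"it" takes "a donkey" as antecedent — a donkey pronoun bound across the clause boundary.
Weak reading: every farmer f with some owns-donkey has at least one owns-donkey d such that feeds(f,d).
Per farmer: f1:✓  f2:✓  f3:✓  f4:✓  f5:✗
f5 has no witness among its owns-donkeys.

False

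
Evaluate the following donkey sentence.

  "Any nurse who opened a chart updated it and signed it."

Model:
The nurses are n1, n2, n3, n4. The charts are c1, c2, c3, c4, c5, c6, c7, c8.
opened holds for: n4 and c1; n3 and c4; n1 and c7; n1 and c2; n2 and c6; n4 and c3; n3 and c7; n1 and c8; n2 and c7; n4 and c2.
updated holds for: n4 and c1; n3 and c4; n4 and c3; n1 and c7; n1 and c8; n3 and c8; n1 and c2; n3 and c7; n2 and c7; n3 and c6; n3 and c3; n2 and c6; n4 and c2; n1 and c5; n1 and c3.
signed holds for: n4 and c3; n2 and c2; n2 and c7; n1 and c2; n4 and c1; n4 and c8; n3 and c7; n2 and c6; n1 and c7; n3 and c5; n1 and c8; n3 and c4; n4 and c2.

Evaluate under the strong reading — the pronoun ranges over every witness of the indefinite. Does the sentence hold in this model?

"it" takes "a chart" as antecedent — a donkey pronoun bound across the clause boundary.
Strong reading: for every (n,c) with opened(n,c), updated(n,c) ∧ signed(n,c).
Restrictor pairs: (n1,c2) ✓  (n1,c7) ✓  (n1,c8) ✓  (n2,c6) ✓  (n2,c7) ✓  (n3,c4) ✓  (n3,c7) ✓  (n4,c1) ✓  (n4,c2) ✓  (n4,c3) ✓
Every restrictor pair satisfies the scope.

True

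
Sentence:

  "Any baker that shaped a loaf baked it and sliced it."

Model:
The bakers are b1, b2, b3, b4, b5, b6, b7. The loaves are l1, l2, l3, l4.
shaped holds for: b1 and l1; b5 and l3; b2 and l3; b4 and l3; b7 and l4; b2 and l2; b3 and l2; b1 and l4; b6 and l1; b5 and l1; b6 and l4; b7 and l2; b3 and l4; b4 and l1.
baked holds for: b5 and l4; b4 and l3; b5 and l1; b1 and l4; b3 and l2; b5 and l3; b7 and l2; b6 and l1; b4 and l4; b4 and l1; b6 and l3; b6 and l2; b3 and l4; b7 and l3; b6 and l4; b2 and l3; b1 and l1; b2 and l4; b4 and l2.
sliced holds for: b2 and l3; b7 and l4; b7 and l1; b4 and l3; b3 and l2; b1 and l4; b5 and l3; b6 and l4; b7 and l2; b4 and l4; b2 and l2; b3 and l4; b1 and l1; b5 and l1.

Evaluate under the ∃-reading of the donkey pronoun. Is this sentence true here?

True

"it" takes "a loaf" as antecedent — a donkey pronoun bound across the clause boundary.
Weak reading: every baker b with some shaped-loaf has at least one shaped-loaf l such that baked(b,l) ∧ sliced(b,l).
Per baker: b1:✓  b2:✓  b3:✓  b4:✓  b5:✓  b6:✓  b7:✓
Every baker in the restrictor has a witness.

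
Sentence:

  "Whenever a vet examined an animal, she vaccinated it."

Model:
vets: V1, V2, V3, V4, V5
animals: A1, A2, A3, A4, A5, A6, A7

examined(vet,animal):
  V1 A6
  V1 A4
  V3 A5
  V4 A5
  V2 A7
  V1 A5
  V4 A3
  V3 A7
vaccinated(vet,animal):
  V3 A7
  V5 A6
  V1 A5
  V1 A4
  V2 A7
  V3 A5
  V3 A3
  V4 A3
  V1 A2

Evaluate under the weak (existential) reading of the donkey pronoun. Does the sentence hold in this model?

"it" takes "an animal" as antecedent — a donkey pronoun bound across the clause boundary.
Weak reading: every vet v with some examined-animal has at least one examined-animal a such that vaccinated(v,a).
Per vet: V1:✓  V2:✓  V3:✓  V4:✓
Every vet in the restrictor has a witness.

True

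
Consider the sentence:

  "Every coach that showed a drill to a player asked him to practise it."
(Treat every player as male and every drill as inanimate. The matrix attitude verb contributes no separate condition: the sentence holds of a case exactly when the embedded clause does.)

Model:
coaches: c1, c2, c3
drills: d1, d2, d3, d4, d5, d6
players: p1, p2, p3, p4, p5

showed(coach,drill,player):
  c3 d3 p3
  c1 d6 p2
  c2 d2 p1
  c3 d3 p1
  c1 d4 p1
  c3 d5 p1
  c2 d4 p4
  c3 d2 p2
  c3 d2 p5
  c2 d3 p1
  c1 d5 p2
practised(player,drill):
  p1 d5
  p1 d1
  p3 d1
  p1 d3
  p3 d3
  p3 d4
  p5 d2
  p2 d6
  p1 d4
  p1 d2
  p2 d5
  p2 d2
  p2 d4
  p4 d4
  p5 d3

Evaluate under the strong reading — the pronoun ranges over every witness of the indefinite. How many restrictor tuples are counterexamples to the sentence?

0

"him" takes "a player" as antecedent and "it" takes "a drill"; both are donkey pronouns co-varying with the restrictor.
Strong reading: for every (c,d,p) with showed(c,d,p), practised(p,d).
Restrictor triples: (c1,d4,p1)→practised(p1,d4) ✓  (c1,d5,p2)→practised(p2,d5) ✓  (c1,d6,p2)→practised(p2,d6) ✓  (c2,d2,p1)→practised(p1,d2) ✓  (c2,d3,p1)→practised(p1,d3) ✓  (c2,d4,p4)→practised(p4,d4) ✓  (c3,d2,p2)→practised(p2,d2) ✓  (c3,d2,p5)→practised(p5,d2) ✓  (c3,d3,p1)→practised(p1,d3) ✓  (c3,d3,p3)→practised(p3,d3) ✓  (c3,d5,p1)→practised(p1,d5) ✓
Counterexamples (restrictor triples failing the scope): 0.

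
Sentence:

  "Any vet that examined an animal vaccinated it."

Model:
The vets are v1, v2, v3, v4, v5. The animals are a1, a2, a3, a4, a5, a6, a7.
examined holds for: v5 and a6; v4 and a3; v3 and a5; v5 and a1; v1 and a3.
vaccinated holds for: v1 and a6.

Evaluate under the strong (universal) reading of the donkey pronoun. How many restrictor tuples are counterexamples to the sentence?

"it" takes "an animal" as antecedent — a donkey pronoun bound across the clause boundary.
Strong reading: for every (v,a) with examined(v,a), vaccinated(v,a).
Restrictor pairs: (v1,a3) ✗  (v3,a5) ✗  (v4,a3) ✗  (v5,a1) ✗  (v5,a6) ✗
Counterexamples (restrictor pairs failing the scope): 5.

5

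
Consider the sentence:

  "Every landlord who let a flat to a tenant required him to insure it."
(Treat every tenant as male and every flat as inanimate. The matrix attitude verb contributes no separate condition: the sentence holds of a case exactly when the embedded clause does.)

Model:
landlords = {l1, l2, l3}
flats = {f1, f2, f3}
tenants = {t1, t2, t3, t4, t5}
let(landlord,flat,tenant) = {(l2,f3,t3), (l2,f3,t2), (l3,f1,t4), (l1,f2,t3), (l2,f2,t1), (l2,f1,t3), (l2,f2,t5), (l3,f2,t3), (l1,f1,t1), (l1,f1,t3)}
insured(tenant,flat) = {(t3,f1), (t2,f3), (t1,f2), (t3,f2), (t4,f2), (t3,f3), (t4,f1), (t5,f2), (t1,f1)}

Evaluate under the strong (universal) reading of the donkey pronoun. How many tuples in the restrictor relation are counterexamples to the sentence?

0

"him" takes "a tenant" as antecedent and "it" takes "a flat"; both are donkey pronouns co-varying with the restrictor.
Strong reading: for every (l,f,t) with let(l,f,t), insured(t,f).
Restrictor triples: (l1,f1,t1)→insured(t1,f1) ✓  (l1,f1,t3)→insured(t3,f1) ✓  (l1,f2,t3)→insured(t3,f2) ✓  (l2,f1,t3)→insured(t3,f1) ✓  (l2,f2,t1)→insured(t1,f2) ✓  (l2,f2,t5)→insured(t5,f2) ✓  (l2,f3,t2)→insured(t2,f3) ✓  (l2,f3,t3)→insured(t3,f3) ✓  (l3,f1,t4)→insured(t4,f1) ✓  (l3,f2,t3)→insured(t3,f2) ✓
Counterexamples (restrictor triples failing the scope): 0.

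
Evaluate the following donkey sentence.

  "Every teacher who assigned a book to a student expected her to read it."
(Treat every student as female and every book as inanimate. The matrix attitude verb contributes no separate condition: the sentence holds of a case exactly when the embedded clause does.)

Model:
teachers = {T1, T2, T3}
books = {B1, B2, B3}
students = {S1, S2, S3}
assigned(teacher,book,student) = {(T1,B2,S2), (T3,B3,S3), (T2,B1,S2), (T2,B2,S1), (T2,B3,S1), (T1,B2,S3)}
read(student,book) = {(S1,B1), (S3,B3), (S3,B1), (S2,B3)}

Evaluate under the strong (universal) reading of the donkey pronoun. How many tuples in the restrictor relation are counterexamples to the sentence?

"her" takes "a student" as antecedent and "it" takes "a book"; both are donkey pronouns co-varying with the restrictor.
Strong reading: for every (t,b,s) with assigned(t,b,s), read(s,b).
Restrictor triples: (T1,B2,S2)→read(S2,B2) ✗  (T1,B2,S3)→read(S3,B2) ✗  (T2,B1,S2)→read(S2,B1) ✗  (T2,B2,S1)→read(S1,B2) ✗  (T2,B3,S1)→read(S1,B3) ✗  (T3,B3,S3)→read(S3,B3) ✓
Counterexamples (restrictor triples failing the scope): 5.

5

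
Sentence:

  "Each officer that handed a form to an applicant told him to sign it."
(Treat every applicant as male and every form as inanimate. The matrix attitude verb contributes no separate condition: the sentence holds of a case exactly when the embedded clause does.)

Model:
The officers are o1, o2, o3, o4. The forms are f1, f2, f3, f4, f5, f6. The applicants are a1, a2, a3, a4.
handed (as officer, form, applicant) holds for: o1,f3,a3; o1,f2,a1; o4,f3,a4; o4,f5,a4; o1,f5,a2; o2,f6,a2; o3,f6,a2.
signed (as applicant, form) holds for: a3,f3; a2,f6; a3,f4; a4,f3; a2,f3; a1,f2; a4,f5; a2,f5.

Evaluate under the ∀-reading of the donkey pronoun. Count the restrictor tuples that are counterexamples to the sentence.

"him" takes "an applicant" as antecedent and "it" takes "a form"; both are donkey pronouns co-varying with the restrictor.
Strong reading: for every (o,f,a) with handed(o,f,a), signed(a,f).
Restrictor triples: (o1,f2,a1)→signed(a1,f2) ✓  (o1,f3,a3)→signed(a3,f3) ✓  (o1,f5,a2)→signed(a2,f5) ✓  (o2,f6,a2)→signed(a2,f6) ✓  (o3,f6,a2)→signed(a2,f6) ✓  (o4,f3,a4)→signed(a4,f3) ✓  (o4,f5,a4)→signed(a4,f5) ✓
Counterexamples (restrictor triples failing the scope): 0.

0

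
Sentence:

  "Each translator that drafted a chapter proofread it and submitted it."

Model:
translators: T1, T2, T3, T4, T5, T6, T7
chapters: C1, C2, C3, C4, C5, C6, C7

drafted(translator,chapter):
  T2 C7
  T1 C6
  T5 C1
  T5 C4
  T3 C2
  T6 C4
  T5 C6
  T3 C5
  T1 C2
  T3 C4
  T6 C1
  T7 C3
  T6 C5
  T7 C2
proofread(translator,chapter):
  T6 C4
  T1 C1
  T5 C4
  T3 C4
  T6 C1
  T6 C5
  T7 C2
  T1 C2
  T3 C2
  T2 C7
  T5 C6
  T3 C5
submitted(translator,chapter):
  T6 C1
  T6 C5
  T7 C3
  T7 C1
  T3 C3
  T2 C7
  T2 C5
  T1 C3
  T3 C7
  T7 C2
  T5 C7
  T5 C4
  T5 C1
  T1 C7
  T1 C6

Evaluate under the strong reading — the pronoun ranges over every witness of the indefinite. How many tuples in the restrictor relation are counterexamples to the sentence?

"it" takes "a chapter" as antecedent — a donkey pronoun bound across the clause boundary.
Strong reading: for every (t,c) with drafted(t,c), proofread(t,c) ∧ submitted(t,c).
Restrictor pairs: (T1,C2) ✗  (T1,C6) ✗  (T2,C7) ✓  (T3,C2) ✗  (T3,C4) ✗  (T3,C5) ✗  (T5,C1) ✗  (T5,C4) ✓  (T5,C6) ✗  (T6,C1) ✓  (T6,C4) ✗  (T6,C5) ✓  (T7,C2) ✓  (T7,C3) ✗
Counterexamples (restrictor pairs failing the scope): 9.

9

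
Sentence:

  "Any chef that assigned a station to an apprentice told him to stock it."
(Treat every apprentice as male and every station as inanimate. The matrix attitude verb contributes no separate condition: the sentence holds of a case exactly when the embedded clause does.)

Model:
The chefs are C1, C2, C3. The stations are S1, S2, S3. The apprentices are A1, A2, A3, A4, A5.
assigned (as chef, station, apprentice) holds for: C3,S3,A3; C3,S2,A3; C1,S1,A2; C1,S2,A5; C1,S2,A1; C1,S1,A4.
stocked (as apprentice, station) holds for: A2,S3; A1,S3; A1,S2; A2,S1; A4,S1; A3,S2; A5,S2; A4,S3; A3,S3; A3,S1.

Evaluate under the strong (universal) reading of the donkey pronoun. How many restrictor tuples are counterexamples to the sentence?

0

"him" takes "an apprentice" as antecedent and "it" takes "a station"; both are donkey pronouns co-varying with the restrictor.
Strong reading: for every (c,s,a) with assigned(c,s,a), stocked(a,s).
Restrictor triples: (C1,S1,A2)→stocked(A2,S1) ✓  (C1,S1,A4)→stocked(A4,S1) ✓  (C1,S2,A1)→stocked(A1,S2) ✓  (C1,S2,A5)→stocked(A5,S2) ✓  (C3,S2,A3)→stocked(A3,S2) ✓  (C3,S3,A3)→stocked(A3,S3) ✓
Counterexamples (restrictor triples failing the scope): 0.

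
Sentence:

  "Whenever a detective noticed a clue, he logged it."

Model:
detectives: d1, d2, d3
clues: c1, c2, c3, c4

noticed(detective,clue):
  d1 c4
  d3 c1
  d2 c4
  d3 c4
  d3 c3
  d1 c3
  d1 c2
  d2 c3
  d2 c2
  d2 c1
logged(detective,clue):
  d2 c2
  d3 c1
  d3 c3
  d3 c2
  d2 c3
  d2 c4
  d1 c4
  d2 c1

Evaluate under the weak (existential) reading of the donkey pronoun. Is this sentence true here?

True

"it" takes "a clue" as antecedent — a donkey pronoun bound across the clause boundary.
Weak reading: every detective d with some noticed-clue has at least one noticed-clue c such that logged(d,c).
Per detective: d1:✓  d2:✓  d3:✓
Every detective in the restrictor has a witness.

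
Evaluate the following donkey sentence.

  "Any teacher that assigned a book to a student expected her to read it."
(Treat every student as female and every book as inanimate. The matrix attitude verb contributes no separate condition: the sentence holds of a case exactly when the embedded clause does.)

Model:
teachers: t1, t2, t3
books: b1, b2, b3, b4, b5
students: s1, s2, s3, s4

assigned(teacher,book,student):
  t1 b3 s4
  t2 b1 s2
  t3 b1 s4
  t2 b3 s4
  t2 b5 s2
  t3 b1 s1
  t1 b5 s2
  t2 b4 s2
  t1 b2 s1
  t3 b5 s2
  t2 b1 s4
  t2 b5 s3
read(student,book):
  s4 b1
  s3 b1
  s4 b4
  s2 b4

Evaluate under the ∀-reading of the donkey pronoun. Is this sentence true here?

"her" takes "a student" as antecedent and "it" takes "a book"; both are donkey pronouns co-varying with the restrictor.
Strong reading: for every (t,b,s) with assigned(t,b,s), read(s,b).
Restrictor triples: (t1,b2,s1)→read(s1,b2) ✗  (t1,b3,s4)→read(s4,b3) ✗  (t1,b5,s2)→read(s2,b5) ✗  (t2,b1,s2)→read(s2,b1) ✗  (t2,b1,s4)→read(s4,b1) ✓  (t2,b3,s4)→read(s4,b3) ✗  (t2,b4,s2)→read(s2,b4) ✓  (t2,b5,s2)→read(s2,b5) ✗  (t2,b5,s3)→read(s3,b5) ✗  (t3,b1,s1)→read(s1,b1) ✗  (t3,b1,s4)→read(s4,b1) ✓  (t3,b5,s2)→read(s2,b5) ✗
Counterexample: (t1,b2,s1) — read(s1,b2) does not hold.

False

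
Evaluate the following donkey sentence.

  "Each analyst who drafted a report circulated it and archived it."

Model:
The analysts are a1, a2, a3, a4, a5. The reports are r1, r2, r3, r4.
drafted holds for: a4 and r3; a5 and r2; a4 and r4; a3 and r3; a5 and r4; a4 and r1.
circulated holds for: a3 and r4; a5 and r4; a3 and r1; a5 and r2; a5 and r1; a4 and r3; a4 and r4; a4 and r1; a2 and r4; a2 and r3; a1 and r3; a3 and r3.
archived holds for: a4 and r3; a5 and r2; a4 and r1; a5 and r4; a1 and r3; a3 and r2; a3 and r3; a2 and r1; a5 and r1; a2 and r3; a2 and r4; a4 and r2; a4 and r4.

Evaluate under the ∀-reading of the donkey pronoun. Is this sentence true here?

True

"it" takes "a report" as antecedent — a donkey pronoun bound across the clause boundary.
Strong reading: for every (a,r) with drafted(a,r), circulated(a,r) ∧ archived(a,r).
Restrictor pairs: (a3,r3) ✓  (a4,r1) ✓  (a4,r3) ✓  (a4,r4) ✓  (a5,r2) ✓  (a5,r4) ✓
Every restrictor pair satisfies the scope.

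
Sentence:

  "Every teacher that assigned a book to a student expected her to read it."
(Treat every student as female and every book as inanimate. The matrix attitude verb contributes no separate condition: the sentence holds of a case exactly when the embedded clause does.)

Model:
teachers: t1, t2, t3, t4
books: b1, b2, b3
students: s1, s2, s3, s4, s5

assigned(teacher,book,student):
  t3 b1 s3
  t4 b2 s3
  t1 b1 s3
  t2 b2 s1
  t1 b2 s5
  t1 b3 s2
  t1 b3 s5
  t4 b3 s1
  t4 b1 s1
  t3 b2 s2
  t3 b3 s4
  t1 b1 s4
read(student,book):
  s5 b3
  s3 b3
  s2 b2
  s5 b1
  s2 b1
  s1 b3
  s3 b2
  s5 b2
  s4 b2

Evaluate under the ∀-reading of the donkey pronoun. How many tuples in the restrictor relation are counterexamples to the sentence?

"her" takes "a student" as antecedent and "it" takes "a book"; both are donkey pronouns co-varying with the restrictor.
Strong reading: for every (t,b,s) with assigned(t,b,s), read(s,b).
Restrictor triples: (t1,b1,s3)→read(s3,b1) ✗  (t1,b1,s4)→read(s4,b1) ✗  (t1,b2,s5)→read(s5,b2) ✓  (t1,b3,s2)→read(s2,b3) ✗  (t1,b3,s5)→read(s5,b3) ✓  (t2,b2,s1)→read(s1,b2) ✗  (t3,b1,s3)→read(s3,b1) ✗  (t3,b2,s2)→read(s2,b2) ✓  (t3,b3,s4)→read(s4,b3) ✗  (t4,b1,s1)→read(s1,b1) ✗  (t4,b2,s3)→read(s3,b2) ✓  (t4,b3,s1)→read(s1,b3) ✓
Counterexamples (restrictor triples failing the scope): 7.

7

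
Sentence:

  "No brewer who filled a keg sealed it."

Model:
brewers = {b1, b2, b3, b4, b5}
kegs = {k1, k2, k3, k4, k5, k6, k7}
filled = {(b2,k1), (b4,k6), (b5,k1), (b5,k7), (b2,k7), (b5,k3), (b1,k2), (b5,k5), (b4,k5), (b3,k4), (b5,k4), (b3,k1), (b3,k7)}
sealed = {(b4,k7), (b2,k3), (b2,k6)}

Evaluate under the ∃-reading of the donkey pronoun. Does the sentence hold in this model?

True

"it" takes "a keg" as antecedent — a donkey pronoun bound across the clause boundary.
Truth condition: for no (b,k) with filled(b,k) does sealed(b,k) hold.
Restrictor pairs — does the scope hold? (b1,k2):fails  (b2,k1):fails  (b2,k7):fails  (b3,k1):fails  (b3,k4):fails  (b3,k7):fails  (b4,k5):fails  (b4,k6):fails  (b5,k1):fails  (b5,k3):fails  (b5,k4):fails  (b5,k5):fails  (b5,k7):fails
Scope holds for no restrictor pair, so the sentence is true.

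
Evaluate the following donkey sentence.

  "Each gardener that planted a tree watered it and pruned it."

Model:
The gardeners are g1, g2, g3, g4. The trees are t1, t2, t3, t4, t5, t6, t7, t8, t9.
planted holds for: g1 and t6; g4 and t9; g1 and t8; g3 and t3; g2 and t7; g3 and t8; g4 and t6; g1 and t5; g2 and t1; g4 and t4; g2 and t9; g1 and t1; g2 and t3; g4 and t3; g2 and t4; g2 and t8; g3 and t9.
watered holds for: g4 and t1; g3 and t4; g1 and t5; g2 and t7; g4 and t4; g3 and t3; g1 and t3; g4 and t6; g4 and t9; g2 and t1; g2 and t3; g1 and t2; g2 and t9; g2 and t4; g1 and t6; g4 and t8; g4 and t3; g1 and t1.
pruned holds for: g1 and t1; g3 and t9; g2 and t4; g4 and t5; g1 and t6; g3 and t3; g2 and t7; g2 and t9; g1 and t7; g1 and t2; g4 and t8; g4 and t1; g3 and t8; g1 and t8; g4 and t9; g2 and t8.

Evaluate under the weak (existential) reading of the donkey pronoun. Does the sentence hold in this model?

"it" takes "a tree" as antecedent — a donkey pronoun bound across the clause boundary.
Weak reading: every gardener g with some planted-tree has at least one planted-tree t such that watered(g,t) ∧ pruned(g,t).
Per gardener: g1:✓  g2:✓  g3:✓  g4:✓
Every gardener in the restrictor has a witness.

True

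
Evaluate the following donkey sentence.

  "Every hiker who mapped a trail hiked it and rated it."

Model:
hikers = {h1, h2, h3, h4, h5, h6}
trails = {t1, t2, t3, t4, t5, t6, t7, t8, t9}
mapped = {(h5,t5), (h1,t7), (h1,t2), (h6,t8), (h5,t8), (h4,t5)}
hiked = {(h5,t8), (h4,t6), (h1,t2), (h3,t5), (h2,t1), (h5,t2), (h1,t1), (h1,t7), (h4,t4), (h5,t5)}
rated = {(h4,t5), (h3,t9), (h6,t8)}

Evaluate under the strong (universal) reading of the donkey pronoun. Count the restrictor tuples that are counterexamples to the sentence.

"it" takes "a trail" as antecedent — a donkey pronoun bound across the clause boundary.
Strong reading: for every (h,t) with mapped(h,t), hiked(h,t) ∧ rated(h,t).
Restrictor pairs: (h1,t2) ✗  (h1,t7) ✗  (h4,t5) ✗  (h5,t5) ✗  (h5,t8) ✗  (h6,t8) ✗
Counterexamples (restrictor pairs failing the scope): 6.

6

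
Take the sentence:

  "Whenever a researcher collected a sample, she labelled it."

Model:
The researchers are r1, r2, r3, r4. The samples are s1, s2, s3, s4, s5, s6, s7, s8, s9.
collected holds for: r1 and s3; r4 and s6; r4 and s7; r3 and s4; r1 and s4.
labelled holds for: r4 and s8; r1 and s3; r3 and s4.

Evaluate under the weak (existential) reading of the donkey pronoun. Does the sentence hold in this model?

False

"it" takes "a sample" as antecedent — a donkey pronoun bound across the clause boundary.
Weak reading: every researcher r with some collected-sample has at least one collected-sample s such that labelled(r,s).
Per researcher: r1:✓  r3:✓  r4:✗
r4 has no witness among its collected-samples.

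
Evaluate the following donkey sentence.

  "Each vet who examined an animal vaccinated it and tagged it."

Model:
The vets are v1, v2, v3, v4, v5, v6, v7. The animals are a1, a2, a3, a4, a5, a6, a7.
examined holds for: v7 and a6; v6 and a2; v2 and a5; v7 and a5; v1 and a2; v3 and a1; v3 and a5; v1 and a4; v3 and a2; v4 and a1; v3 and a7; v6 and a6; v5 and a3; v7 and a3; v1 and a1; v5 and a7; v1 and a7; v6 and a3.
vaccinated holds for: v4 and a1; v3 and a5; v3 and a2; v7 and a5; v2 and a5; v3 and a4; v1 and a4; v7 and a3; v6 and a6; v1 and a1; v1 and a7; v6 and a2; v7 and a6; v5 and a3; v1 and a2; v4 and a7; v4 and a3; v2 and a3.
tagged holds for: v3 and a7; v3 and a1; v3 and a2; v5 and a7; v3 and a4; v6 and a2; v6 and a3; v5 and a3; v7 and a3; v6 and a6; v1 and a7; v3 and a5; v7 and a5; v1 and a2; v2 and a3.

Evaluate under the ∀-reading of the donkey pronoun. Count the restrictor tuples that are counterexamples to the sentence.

9

"it" takes "an animal" as antecedent — a donkey pronoun bound across the clause boundary.
Strong reading: for every (v,a) with examined(v,a), vaccinated(v,a) ∧ tagged(v,a).
Restrictor pairs: (v1,a1) ✗  (v1,a2) ✓  (v1,a4) ✗  (v1,a7) ✓  (v2,a5) ✗  (v3,a1) ✗  (v3,a2) ✓  (v3,a5) ✓  (v3,a7) ✗  (v4,a1) ✗  (v5,a3) ✓  (v5,a7) ✗  (v6,a2) ✓  (v6,a3) ✗  (v6,a6) ✓  (v7,a3) ✓  (v7,a5) ✓  (v7,a6) ✗
Counterexamples (restrictor pairs failing the scope): 9.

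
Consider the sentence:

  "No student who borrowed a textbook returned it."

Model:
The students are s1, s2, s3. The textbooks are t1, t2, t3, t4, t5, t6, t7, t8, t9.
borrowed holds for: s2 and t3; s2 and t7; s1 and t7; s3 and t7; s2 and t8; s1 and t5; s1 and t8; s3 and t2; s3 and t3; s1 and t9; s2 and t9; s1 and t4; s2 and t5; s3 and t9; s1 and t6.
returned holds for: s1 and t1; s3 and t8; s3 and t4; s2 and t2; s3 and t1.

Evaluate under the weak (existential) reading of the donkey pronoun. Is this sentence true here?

"it" takes "a textbook" as antecedent — a donkey pronoun bound across the clause boundary.
Truth condition: for no (s,t) with borrowed(s,t) does returned(s,t) hold.
Restrictor pairs — does the scope hold? (s1,t4):fails  (s1,t5):fails  (s1,t6):fails  (s1,t7):fails  (s1,t8):fails  (s1,t9):fails  (s2,t3):fails  (s2,t5):fails  (s2,t7):fails  (s2,t8):fails  (s2,t9):fails  (s3,t2):fails  (s3,t3):fails  (s3,t7):fails  (s3,t9):fails
Scope holds for no restrictor pair, so the sentence is true.

True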